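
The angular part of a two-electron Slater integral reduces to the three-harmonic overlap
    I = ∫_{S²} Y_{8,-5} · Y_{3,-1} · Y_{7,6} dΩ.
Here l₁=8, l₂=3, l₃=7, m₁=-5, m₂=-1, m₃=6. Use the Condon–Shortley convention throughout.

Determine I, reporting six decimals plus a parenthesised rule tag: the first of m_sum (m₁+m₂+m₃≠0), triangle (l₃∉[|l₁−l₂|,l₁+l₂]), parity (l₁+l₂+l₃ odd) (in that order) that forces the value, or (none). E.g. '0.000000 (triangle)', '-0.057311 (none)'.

0.166985 (none)

Rules hold: Σm=0, L=18 even, 5≤7≤11.
N = 17·7·15 = 1785
Δ = 4!·12!·2!/19! = 1/5290740
Racah Σ t=1..3: t=1:−1/7257600 t=2:+1/2073600 t=3:−1/7257600 = 1/4838400
⇒ 3j(8 3 7; 0 0 0)² = 252/20995, sgn -1
Racah Σ t=1..2: t=1:−1/2874009600 t=2:+1/319334400 = 1/359251200
⇒ 3j(8 3 7; -5 -1 6)² = 1664/101745, sgn -1
4πI² = N·(3j₀)²·(3jₘ)² = 10752/30685
I = +1·√(0.350399/4π) = 0.16698468
No selection rule forces the value: the integral is nonzero (none).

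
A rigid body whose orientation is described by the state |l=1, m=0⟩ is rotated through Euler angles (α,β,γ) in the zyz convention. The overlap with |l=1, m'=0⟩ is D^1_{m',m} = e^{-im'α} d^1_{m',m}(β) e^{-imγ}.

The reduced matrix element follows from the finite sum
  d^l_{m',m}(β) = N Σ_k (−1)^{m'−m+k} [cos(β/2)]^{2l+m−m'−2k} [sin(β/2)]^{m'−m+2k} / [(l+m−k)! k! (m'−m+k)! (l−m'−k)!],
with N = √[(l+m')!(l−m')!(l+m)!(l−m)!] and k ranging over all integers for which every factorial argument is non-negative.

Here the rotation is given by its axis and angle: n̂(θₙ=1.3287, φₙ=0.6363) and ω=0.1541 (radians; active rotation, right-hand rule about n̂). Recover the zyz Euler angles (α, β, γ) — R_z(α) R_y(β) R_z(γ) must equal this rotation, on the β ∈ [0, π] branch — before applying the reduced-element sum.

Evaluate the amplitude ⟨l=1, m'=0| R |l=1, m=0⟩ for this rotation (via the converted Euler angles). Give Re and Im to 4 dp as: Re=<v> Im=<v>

Re=0.9888 Im=0.0000

Axis–angle → zyz. n̂ = (sinθₙcosφₙ, sinθₙsinφₙ, cosθₙ) = (+0.780845, +0.576895, +0.239738), ω = 0.1541.
R = I cosω + sinω [n̂]ₓ + (1−cosω) n̂n̂ᵀ gives
  R = [+0.995375, -0.031460, +0.090766; +0.042136, +0.992094, -0.118214; -0.086330, +0.121491, +0.988831]
β = atan2(√(R₁₃²+R₂₃²), R₃₃) = 0.149598; α = atan2(R₂₃, R₁₃) mod 2π = 5.367195; γ = atan2(R₃₂, −R₃₁) mod 2π = 0.953003
D^1_{0,0}(5.3672,0.1496,0.9530) = e^{-i·0·5.3672}·d^1_{0,0}(0.1496)·e^{-i·0·0.9530}. Compute d first:
With c≡cos(β/2)=0.997204 and s≡sin(β/2)=0.074729, N=[1·1·1·1]^{1/2}=1.000000
Admissible k: 0..1 (factorial args all ≥0)
  k=0: (−1)^0·1.0000/(1)·0.9972^2·0.0747^0 = +0.994416
  k=1: (−1)^1·1.0000/(1)·0.9972^0·0.0747^2 = -0.005584
d^1_{0,0}(0.1496) = +0.994416 -0.005584 = +0.988831
D = (+1.000000+0.000000i)·(+0.988831)·(+1.000000+0.000000i) = +0.988831+0.000000i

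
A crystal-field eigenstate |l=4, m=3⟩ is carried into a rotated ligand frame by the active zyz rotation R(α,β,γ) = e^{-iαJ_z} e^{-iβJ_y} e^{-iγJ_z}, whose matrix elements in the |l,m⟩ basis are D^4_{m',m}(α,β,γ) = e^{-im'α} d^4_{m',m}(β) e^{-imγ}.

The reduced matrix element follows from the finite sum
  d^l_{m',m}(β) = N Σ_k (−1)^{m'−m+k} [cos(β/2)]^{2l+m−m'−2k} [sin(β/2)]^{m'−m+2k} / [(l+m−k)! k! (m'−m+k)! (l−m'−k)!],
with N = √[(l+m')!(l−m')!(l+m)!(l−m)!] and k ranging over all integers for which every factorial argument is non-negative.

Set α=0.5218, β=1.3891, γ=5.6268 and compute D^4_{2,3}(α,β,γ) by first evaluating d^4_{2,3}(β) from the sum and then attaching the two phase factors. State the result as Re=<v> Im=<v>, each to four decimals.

Re=-0.2463 Im=-0.3272

D^4_{2,3}(0.5218,1.3891,5.6268) = e^{-i·2·0.5218}·d^4_{2,3}(1.3891)·e^{-i·3·5.6268}. Compute d first:
With c≡cos(β/2)=0.768342 and s≡sin(β/2)=0.640040, N=[720·2·5040·1]^{1/2}=2693.993318
The bounds max(0,m−m')=1 and min(l+m,l−m')=2 give 2 terms
  k=1: (−1)^0·2693.9933/(720)·0.7683^7·0.6400^1 = +0.378575
  k=2: (−1)^1·2693.9933/(240)·0.7683^5·0.6400^3 = -0.788095
d^4_{2,3}(1.3891) = +0.378575 -0.788095 = -0.409519
Phases: e^{-i·(2)·0.5218}=+0.503112-0.864221i, e^{-i·(3)·5.6268}=-0.387907+0.921699i ⇒ D=-0.246281-0.327188i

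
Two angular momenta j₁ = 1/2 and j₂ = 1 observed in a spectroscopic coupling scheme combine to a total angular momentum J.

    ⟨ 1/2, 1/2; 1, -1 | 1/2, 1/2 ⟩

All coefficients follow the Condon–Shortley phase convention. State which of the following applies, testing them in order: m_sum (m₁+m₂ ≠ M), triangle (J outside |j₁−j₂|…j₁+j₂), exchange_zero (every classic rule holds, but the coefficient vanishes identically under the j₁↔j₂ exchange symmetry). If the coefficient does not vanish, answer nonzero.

m-sum: m₁+m₂ = 1/2+(-1) = -1/2, M = 1/2  ✗ ⇒ coefficient is 0

m_sum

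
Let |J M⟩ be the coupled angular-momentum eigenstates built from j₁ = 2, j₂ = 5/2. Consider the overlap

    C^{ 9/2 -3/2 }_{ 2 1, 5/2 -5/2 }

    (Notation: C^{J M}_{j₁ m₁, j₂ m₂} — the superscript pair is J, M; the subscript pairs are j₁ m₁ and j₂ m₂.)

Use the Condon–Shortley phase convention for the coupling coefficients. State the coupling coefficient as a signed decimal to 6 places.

triangle: 0!×4!×5!/10! = 2880/3628800
(j±m)!: 3!×1!×0!×5!×3!×6! = 3110400
prefactor² = (2J+1)×Δ×N² = 172800/7
  k=0: +1/(0!×0!×1!×0!×3!×5!) = 1/720
Σ = 1/720  ⇒  CG² = 172800/7×(1/720)² = 1/21
CG = +√(1/21) = +0.218218

+0.218218  (= +√(1/21))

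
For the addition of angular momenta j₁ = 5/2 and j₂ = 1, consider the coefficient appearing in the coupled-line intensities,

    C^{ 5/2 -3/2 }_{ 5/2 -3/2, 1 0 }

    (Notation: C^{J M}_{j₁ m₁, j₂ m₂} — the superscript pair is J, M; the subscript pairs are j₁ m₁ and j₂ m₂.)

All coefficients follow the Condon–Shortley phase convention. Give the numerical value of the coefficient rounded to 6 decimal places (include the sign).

j₁+j₂−J=1  J+j₁−j₂=4  J−j₁+j₂=1  j₁+j₂+J+1=7
(j₁±m₁, j₂±m₂, J±M) = (1,4,1,1,1,4)
P² = 576/35
sum k=0..1:
  [0] +1/24 = 1/24
  [1] −1/6 = -1/6
S = -1/8
C² = P²·S² = 9/35 ; C = -0.507093

−√(9/35) ≈ -0.507093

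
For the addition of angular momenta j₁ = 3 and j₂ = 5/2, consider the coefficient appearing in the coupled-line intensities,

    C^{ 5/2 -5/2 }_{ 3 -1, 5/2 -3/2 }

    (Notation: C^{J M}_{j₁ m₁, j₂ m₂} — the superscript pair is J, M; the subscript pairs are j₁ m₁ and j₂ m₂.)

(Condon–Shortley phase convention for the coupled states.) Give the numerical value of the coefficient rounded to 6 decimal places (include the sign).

√[6·3!3!2!/9! · 2!4!1!4!0!5!] = √(1152/7)
  +(−1)^1/∏(1,2,3,0,0,2)! = -1/24  (running -1/24)
⟨..|..⟩ = √(1152/7)·(-1/24) = -0.534522

-0.534522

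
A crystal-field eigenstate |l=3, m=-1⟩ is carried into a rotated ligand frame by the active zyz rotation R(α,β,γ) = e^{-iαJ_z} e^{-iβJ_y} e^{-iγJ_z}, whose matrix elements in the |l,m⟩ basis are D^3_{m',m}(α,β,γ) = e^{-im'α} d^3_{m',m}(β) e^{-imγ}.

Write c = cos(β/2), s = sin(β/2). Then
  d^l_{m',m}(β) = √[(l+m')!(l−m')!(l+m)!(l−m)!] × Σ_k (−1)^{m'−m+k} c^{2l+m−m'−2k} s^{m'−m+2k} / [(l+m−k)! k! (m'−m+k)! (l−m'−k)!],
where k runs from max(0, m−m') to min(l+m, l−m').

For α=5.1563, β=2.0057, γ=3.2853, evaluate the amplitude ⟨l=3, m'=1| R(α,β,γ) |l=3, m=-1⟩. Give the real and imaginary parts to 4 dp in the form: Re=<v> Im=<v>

Re=0.1340 Im=0.4329

First d^3_{1,-1}(β=2.0057), then the phase factors e^{-i(1)α} and e^{-i(-1)γ}:
c=cos(2.005700/2)=0.537902, s=sin(2.005700/2)=0.843007; N=√[24·2·2·24]=48.000000
Admissible k: 0..2 (factorial args all ≥0)
  k=0: (−1)^2·48.0000/(8)·0.5379^4·0.8430^2 = +0.356966
  k=1: (−1)^3·48.0000/(6)·0.5379^2·0.8430^4 = -1.169020
  k=2: (−1)^4·48.0000/(48)·0.5379^0·0.8430^6 = +0.358912
d^3_{1,-1}(2.0057) = +0.356966 -1.169020 +0.358912 = -0.453142
Attach z-rotation phases: D = e^{-i(1)(5.1563)}·(-0.453142)·e^{-i(-1)(3.2853)} = +0.134001+0.432875i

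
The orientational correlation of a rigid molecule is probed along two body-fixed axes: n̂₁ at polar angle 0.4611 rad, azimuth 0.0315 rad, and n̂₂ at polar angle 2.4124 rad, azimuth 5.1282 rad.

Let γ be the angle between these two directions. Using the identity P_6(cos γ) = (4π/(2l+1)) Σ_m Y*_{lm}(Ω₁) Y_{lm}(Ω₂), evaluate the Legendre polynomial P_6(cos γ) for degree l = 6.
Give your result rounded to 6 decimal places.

Term-by-term m-sum for l=6 (normalisation 4π/13 = 0.966644):
  m=-6: (+0.003681+0.000704i) × (+0.033725+0.025464i) = +0.000106+0.000117i  (running Σ = +0.000106+0.000117i)
  m=-5: (+0.025809+0.004099i) × (-0.143132+0.079736i) = -0.004021+0.001471i  (running Σ = -0.003915+0.001589i)
  m=-4: (+0.108509+0.013745i) × (-0.033211-0.358221i) = +0.001320-0.039327i  (running Σ = -0.002595-0.037738i)
  m=-3: (+0.297839+0.028230i) × (+0.424598+0.142294i) = +0.122445+0.054367i  (running Σ = +0.119850+0.016629i)
  m=-2: (+0.501335+0.031626i) × (-0.116405+0.127697i) = -0.062397+0.060337i  (running Σ = +0.057453+0.076966i)
  m=-1: (+0.355475+0.011201i) × (+0.122195+0.276736i) = +0.040337+0.099742i  (running Σ = +0.097791+0.176708i)
  m=0: (-0.269307-0.000000i) × (-0.273116+0.000000i) = +0.073552+0.000000i  (running Σ = +0.171343+0.176708i)
  m=1: (-0.355475+0.011201i) × (-0.122195+0.276736i) = +0.040337-0.099742i  (running Σ = +0.211681+0.076966i)
  m=2: (+0.501335-0.031626i) × (-0.116405-0.127697i) = -0.062397-0.060337i  (running Σ = +0.149284+0.016629i)
  m=3: (-0.297839+0.028230i) × (-0.424598+0.142294i) = +0.122445-0.054367i  (running Σ = +0.271729-0.037738i)
  m=4: (+0.108509-0.013745i) × (-0.033211+0.358221i) = +0.001320+0.039327i  (running Σ = +0.273049+0.001589i)
  m=5: (-0.025809+0.004099i) × (+0.143132+0.079736i) = -0.004021-0.001471i  (running Σ = +0.269028+0.000117i)
  m=6: (+0.003681-0.000704i) × (+0.033725-0.025464i) = +0.000106-0.000117i  (running Σ = +0.269134+0.000000i)
Accumulated sum +0.269134+0.000000i; after 4π/(2l+1) scaling, +0.260157+0.000000i ⇒ P_6 = 0.260157

0.260157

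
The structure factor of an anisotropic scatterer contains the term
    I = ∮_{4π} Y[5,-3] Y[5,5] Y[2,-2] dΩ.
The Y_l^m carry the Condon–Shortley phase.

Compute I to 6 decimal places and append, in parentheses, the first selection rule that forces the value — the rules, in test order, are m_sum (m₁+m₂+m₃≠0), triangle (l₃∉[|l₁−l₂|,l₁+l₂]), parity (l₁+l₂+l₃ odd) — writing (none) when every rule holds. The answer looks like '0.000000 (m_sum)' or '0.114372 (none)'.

0.088588 (none)

Checks pass: Σm=0; 12 even; l₃=2∈[0,10].
(2·5+1)(2·5+1)(2·2+1) = 605
Δ: 8! 2! 2! / 13! → 1/38610
sum: t=3:−1/2880 t=4:+1/576 t=5:−1/2880 = 1/960
3j²(5 5 2; 0 0 0) = Δ·Π!·Σ² = 10/429  (sign +1)
sum: t=8:+1/161280 = 1/161280
3j²(5 5 2; -3 5 -2) = Δ·Π!·Σ² = 1/143  (sign +1)
combine: 4πI² = 605·10/429·1/143 = 50/507
take √, sign +1: I = 0.08858824
No selection rule forces the value: the integral is nonzero (none).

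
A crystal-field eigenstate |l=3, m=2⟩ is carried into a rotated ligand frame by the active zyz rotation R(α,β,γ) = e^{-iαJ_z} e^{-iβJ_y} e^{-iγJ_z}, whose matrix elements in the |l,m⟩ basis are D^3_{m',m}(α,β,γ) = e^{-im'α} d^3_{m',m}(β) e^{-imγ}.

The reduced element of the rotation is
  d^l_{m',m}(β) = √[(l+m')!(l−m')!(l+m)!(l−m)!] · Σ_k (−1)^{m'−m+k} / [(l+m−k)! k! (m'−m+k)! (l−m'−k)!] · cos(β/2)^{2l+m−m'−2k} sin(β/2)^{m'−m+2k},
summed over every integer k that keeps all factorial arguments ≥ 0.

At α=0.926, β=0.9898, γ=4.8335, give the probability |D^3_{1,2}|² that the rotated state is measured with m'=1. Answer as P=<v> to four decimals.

D^3_{1,2}(0.9260,0.9898,4.8335) = e^{-i·1·0.9260}·d^3_{1,2}(0.9898)·e^{-i·2·4.8335}. Compute d first:
Half-angle: c=0.880016, s=0.474944. N=√(24·2·120·1)=75.894664
k∈{1,2} keeps every argument non-negative
  k=1: (−1)^0·75.8947/(24)·0.8800^5·0.4749^1 = +0.792676
  k=2: (−1)^1·75.8947/(12)·0.8800^3·0.4749^3 = -0.461773
d^3_{1,2}(0.9898) = +0.792676 -0.461773 = +0.330903
|D^3_{1,2}|² = |d^3_{1,2}(β)|² = (+0.330903)² = 0.109497 (the z-rotation phases have unit modulus)

P=0.1095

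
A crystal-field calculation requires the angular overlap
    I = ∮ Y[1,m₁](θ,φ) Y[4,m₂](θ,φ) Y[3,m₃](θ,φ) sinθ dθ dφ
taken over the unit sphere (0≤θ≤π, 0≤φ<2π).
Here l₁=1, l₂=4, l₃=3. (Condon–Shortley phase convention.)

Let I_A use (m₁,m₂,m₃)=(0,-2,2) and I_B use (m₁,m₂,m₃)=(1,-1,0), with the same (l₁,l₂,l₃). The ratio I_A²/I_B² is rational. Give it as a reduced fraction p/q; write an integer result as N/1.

Same 1,4,3: normalisation and zero-m 3j drop out of the ratio.
A: Δ: 2! 0! 6! / 9! → 1/252; sum: t=1:−1/120 = -1/120; 3j²(1 4 3; 0 -2 2) = Δ·Π!·Σ² = 1/21  (sign +1)
B: Δ: 2! 0! 6! / 9! → 1/252; sum: t=0:+1/72 = 1/72; 3j²(1 4 3; 1 -1 0) = Δ·Π!·Σ² = 5/126  (sign -1)
I_A²/I_B² = (1/21)/(5/126) = 6/5

6/5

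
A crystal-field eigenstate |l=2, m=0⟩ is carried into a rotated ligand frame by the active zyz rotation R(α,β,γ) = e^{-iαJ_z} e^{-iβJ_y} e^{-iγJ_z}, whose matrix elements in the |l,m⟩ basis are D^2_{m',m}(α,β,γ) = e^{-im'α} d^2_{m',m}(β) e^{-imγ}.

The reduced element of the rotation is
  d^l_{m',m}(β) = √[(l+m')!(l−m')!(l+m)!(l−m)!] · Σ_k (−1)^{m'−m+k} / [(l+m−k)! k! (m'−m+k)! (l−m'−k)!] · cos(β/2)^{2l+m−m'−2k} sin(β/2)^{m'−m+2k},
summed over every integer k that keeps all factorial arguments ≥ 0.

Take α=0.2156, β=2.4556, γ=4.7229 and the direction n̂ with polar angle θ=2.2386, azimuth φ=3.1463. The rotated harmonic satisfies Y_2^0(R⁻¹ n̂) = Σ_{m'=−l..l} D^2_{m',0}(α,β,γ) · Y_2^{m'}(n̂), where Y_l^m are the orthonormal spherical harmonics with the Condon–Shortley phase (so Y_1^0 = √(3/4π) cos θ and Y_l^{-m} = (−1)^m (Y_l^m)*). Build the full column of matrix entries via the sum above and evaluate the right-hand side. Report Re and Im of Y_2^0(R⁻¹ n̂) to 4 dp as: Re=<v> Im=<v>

Need the full column D^2_{m',0} for m'=−2..2 at α=0.2156, β=2.4556, γ=4.7229.
cos(β/2)=0.336310, sin(β/2)=0.941751
d^2_{-2,0}: single k=2 term ⇒ +0.245713;  D = +0.223222+0.102699i
d^2_{-1,0}: k∈[1..2] ⇒ +0.087747 -0.688057 = -0.600310;  D = -0.586412-0.128426i
d^2_{0,0}: k∈[0..2] ⇒ +0.012793 -0.401248 +0.786583 = +0.398128;  D = +0.398128+0.000000i
d^2_{1,0}: k∈[0..1] ⇒ -0.087747 +0.688057 = +0.600310;  D = +0.586412-0.128426i
d^2_{2,0}: single k=0 term ⇒ +0.245713;  D = +0.223222-0.102699i
Y_2^{m'}(θ=2.2386,φ=3.1463) and Σ D·Y over m':
  (+0.2232+0.1027i)·(+0.2381-0.0022i)  (-0.5864-0.1284i)·(+0.3756-0.0018i)  (+0.3981+0.0000i)·(+0.0475+0.0000i)  (+0.5864-0.1284i)·(-0.3756-0.0018i)  (+0.2232-0.1027i)·(+0.2381+0.0022i)
Y_2^0(R⁻¹ n̂) = -0.315343+0.000000i

Re=-0.3153 Im=0.0000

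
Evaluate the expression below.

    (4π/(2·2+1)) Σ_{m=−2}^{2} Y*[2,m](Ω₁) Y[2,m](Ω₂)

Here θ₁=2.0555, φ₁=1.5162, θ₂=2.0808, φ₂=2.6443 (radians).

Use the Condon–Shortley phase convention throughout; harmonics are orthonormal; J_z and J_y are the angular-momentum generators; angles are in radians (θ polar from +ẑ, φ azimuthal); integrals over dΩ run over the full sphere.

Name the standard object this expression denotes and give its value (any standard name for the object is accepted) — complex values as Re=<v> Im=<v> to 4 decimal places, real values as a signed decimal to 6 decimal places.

This sum is the spherical-harmonic addition theorem: it equals the Legendre polynomial P_l(cos γ) of the angle γ between the two directions.
Expand P_2 via completeness: Σ_{m} conj(Y_{2,m}) at Ω₁ times Y_{2,m} at Ω₂ —
  [-2]  conj(Y_{2,-2})(Ω₁) = -0.300611+0.032956i ; Y_{2,-2}(Ω₂) = +0.160304+0.246711i ; Δ = -0.056320-0.068881i
  [-1]  conj(Y_{2,-1})(Ω₁) = -0.017380-0.318028i ; Y_{2,-1}(Ω₂) = +0.289281+0.157020i ; Δ = +0.044909-0.094729i
  [+0]  conj(Y_{2,0})(Ω₁) = -0.109972-0.000000i ; Y_{2,0}(Ω₂) = -0.089899+0.000000i ; Δ = +0.009886+0.000000i
  [+1]  conj(Y_{2,1})(Ω₁) = +0.017380-0.318028i ; Y_{2,1}(Ω₂) = -0.289281+0.157020i ; Δ = +0.044909+0.094729i
  [+2]  conj(Y_{2,2})(Ω₁) = -0.300611-0.032956i ; Y_{2,2}(Ω₂) = +0.160304-0.246711i ; Δ = -0.056320+0.068881i
Accumulated sum -0.012935+0.000000i; after 4π/(2l+1) scaling, -0.032510+0.000000i ⇒ P_2 = -0.032510

Legendre polynomial (addition theorem), -0.032510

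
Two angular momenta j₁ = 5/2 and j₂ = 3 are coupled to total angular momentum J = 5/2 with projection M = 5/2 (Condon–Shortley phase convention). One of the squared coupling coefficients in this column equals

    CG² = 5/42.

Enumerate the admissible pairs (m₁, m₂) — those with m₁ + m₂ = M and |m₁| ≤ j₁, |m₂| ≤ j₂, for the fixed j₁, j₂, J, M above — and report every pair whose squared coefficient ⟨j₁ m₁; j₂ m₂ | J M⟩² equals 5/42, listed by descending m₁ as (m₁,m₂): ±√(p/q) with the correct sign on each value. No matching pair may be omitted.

(5/2,0): +√(5/42)

Admissible pairs with m₁+m₂ = M = 5/2: (-1/2,3), (1/2,2), (3/2,1), (5/2,0)
  (m₁,m₂)=(5/2,0): CG² = 5/42, CG = +√(5/42)   ← matches the target
  (m₁,m₂)=(3/2,1): CG² = 2/7, CG = −√(2/7)
  (m₁,m₂)=(1/2,2): CG² = 5/14, CG = +√(5/14)
  (m₁,m₂)=(-1/2,3): CG² = 5/21, CG = −√(5/21)
Pairs with CG² = 5/42: (5/2,0): +√(5/42)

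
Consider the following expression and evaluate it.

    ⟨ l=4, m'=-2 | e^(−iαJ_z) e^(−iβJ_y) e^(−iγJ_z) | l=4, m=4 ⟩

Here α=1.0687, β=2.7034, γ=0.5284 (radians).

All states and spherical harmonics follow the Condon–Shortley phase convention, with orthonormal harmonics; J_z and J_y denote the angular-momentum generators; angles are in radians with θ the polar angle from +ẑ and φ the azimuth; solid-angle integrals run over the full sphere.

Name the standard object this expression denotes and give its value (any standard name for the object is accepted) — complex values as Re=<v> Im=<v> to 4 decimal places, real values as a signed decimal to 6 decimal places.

Wigner D-matrix element, Re=0.2161 Im=0.0051

This is a Wigner D-matrix element — the rotation-matrix element ⟨l m'| R(α,β,γ) |l m⟩ in the angular-momentum basis.
Split into d^4_{-2,4}(β=2.7034) × two z-phases.
Half-angle: c=0.217348, s=0.976094. N=√(2·720·40320·1)=7619.763776
k: max(0,(4)−(-2))=6 … min(4+(4),4−(-2))=6
  k=6: (−1)^0·7619.7638/(1440)·0.2173^2·0.9761^6 = +0.216192
d^4_{-2,4}(2.7034) = +0.216192
D = (-0.536770+0.843729i)·(+0.216192)·(-0.516539-0.856264i) = +0.216131+0.005145i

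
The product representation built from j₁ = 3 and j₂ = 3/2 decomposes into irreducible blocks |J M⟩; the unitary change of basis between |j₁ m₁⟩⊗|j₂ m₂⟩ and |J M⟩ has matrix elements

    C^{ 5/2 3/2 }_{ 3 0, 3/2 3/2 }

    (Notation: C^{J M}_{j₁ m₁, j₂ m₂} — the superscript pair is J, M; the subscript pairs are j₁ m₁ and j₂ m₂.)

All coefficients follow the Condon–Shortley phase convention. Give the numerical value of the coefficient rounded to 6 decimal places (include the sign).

+√(9/35) = +0.507093

√[6·2!4!1!/8! · 3!3!3!0!4!1!] = √(1296/35)
  +(−1)^2/∏(2,0,1,1,3,0)! = 1/12  (running 1/12)
⟨..|..⟩ = √(1296/35)·(1/12) = +0.507093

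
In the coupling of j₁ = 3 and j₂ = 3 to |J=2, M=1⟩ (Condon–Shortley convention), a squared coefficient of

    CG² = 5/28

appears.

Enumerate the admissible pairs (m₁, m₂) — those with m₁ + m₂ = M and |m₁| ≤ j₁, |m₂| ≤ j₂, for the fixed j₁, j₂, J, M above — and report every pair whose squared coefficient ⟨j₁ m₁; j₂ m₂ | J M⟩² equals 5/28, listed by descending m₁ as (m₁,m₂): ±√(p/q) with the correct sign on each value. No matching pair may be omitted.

(2,-1): −√(5/28); (-1,2): −√(5/28)

Admissible pairs with m₁+m₂ = M = 1: (-2,3), (-1,2), (0,1), (1,0), (2,-1), (3,-2)
  (m₁,m₂)=(3,-2): CG² = 25/84, CG = +√(25/84)
  (m₁,m₂)=(2,-1): CG² = 5/28, CG = −√(5/28)   ← matches the target
  (m₁,m₂)=(1,0): CG² = 1/42, CG = +√(1/42)
  (m₁,m₂)=(0,1): CG² = 1/42, CG = +√(1/42)
  (m₁,m₂)=(-1,2): CG² = 5/28, CG = −√(5/28)   ← matches the target
  (m₁,m₂)=(-2,3): CG² = 25/84, CG = +√(25/84)
Pairs with CG² = 5/28: (2,-1): −√(5/28); (-1,2): −√(5/28)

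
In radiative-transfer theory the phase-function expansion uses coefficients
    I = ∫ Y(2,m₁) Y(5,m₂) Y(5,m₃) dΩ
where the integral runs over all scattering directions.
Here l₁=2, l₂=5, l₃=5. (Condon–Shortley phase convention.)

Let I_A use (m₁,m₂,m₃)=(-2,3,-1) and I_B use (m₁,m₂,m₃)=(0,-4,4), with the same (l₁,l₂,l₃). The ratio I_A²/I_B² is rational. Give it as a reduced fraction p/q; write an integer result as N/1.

28/9

Same 2,5,5: normalisation and zero-m 3j drop out of the ratio.
A: Δ: 2! 2! 8! / 13! → 1/38610; sum: t=2:+1/5760 = 1/5760; 3j²(2 5 5; -2 3 -1) = Δ·Π!·Σ² = 56/2145  (sign +1)
B: Δ: 2! 2! 8! / 13! → 1/38610; sum: t=0:+1/20160 t=1:−1/40320 = 1/40320; 3j²(2 5 5; 0 -4 4) = Δ·Π!·Σ² = 6/715  (sign -1)
I_A²/I_B² = (56/2145)/(6/715) = 28/9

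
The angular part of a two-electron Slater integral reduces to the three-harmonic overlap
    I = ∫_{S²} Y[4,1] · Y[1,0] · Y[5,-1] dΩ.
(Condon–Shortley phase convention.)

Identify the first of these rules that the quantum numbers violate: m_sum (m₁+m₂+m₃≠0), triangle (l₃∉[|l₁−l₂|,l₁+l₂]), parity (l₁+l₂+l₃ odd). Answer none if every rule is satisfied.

Σmᵢ = 0  ✓
l₃∈[|l₁−l₂|,l₁+l₂]=[3,5], have l₃=5  ✓
Σlᵢ = 10 ⇒ even  ✓

none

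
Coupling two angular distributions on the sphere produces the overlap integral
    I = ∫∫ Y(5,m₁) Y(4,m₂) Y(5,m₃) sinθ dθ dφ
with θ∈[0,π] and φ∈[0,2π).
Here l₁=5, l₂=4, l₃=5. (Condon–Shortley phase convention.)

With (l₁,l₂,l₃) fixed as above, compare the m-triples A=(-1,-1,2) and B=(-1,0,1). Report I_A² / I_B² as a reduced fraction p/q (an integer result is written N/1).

35/16

Shared (l₁,l₂,l₃)=(5,4,5): N and (l;000)² cancel in I_A²/I_B².
A: Δ = 4!·6!·4!/15! = 1/3153150; Racah Σ t=0..3: t=0:+1/103680 t=1:−1/2880 t=2:+1/1152 t=3:−1/5184 = 7/20736; ⇒ 3j(5 4 5; -1 -1 2)² = 35/2574, sgn -1
B: Δ = 4!·6!·4!/15! = 1/3153150; Racah Σ t=0..4: t=0:+1/414720 t=1:−1/4320 t=2:+1/768 t=3:−1/1296 t=4:+1/27648 = 7/20736; ⇒ 3j(5 4 5; -1 0 1)² = 8/1287, sgn +1
I_A²/I_B² = (35/2574)/(8/1287) = 35/16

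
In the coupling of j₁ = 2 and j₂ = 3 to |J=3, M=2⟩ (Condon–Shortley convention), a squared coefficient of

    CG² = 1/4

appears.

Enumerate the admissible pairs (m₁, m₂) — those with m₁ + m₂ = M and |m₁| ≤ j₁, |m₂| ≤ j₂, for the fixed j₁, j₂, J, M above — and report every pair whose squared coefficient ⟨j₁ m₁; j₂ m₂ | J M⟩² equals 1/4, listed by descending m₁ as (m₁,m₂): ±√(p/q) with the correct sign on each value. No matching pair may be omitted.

Admissible pairs with m₁+m₂ = M = 2: (-1,3), (0,2), (1,1), (2,0)
  (m₁,m₂)=(2,0): CG² = 1/3, CG = +√(1/3)
  (m₁,m₂)=(1,1): CG² = 1/4, CG = −√(1/4)   ← matches the target
  (m₁,m₂)=(0,2): CG² = 0/1, CG = 0
  (m₁,m₂)=(-1,3): CG² = 5/12, CG = +√(5/12)
Pairs with CG² = 1/4: (1,1): −√(1/4)

(1,1): −√(1/4)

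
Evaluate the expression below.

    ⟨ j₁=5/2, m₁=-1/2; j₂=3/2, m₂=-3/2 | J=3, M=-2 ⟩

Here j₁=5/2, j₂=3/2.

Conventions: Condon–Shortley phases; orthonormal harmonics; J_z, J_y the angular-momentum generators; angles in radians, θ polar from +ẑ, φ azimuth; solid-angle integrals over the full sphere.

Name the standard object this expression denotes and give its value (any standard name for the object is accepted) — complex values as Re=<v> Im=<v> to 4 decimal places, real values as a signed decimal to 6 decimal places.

This is a Clebsch–Gordan (vector-coupling) coefficient.
triangle: 1!*4!*2!/8! = 48/40320
(j±m)!: 2!*3!*0!*3!*1!*5! = 8640
prefactor² = (2J+1)*Δ*N² = 72
  k=0: +1/(0!*1!*3!*0!*1!*2!) = 1/12
Σ = 1/12  ⇒  CG² = 72*(1/12)² = 1/2
CG = +√(1/2) = +0.707107

Clebsch–Gordan coefficient, +√(1/2) ≈ +0.707107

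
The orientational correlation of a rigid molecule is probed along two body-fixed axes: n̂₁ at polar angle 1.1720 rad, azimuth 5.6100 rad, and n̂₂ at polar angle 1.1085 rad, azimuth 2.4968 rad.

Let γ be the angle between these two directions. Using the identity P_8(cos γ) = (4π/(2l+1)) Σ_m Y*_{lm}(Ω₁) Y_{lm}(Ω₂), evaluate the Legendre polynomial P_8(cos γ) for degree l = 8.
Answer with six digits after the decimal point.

0.304564

Addition theorem: P_8(cos γ) = (4π/17) Σ_m Y*_{lm}(Ω₁) Y_{lm}(Ω₂), m = −8…8:
  m=-8: Y*=(0.167114, 0.209600)  Y=(0.091552, -0.191503)  product (0.055439, -0.012814)
  m=-7: Y*=(-0.000041, 0.451825)  Y=(0.083574, 0.414754)  product (-0.187400, 0.037744)
  m=-6: Y*=(-0.181373, 0.227398)  Y=(-0.286782, -0.255184)  product (0.110043, -0.018930)
  m=-5: Y*=(0.151032, -0.034462)  Y=(-0.003363, -0.000278)  product (-0.000517, 0.000074)
  m=-4: Y*=(0.317073, 0.152715)  Y=(0.293829, -0.185209)  product (0.121450, -0.013853)
  m=-3: Y*=(0.003880, 0.008057)  Y=(-0.062452, 0.164134)  product (-0.001565, 0.000134)
  m=-2: Y*=(0.074057, -0.324427)  Y=(0.073969, 0.256066)  product (0.088553, -0.005034)
  m=-1: Y*=(0.059202, -0.047211)  Y=(-0.187036, -0.140654)  product (-0.017713, 0.000503)
  m=+0: Y*=(-0.320597, -0.000000)  Y=(-0.235321, 0.000000)  product (0.075443, 0.000000)
  m=+1: Y*=(-0.059202, -0.047211)  Y=(0.187036, -0.140654)  product (-0.017713, -0.000503)
  m=+2: Y*=(0.074057, 0.324427)  Y=(0.073969, -0.256066)  product (0.088553, 0.005034)
  m=+3: Y*=(-0.003880, 0.008057)  Y=(0.062452, 0.164134)  product (-0.001565, -0.000134)
  m=+4: Y*=(0.317073, -0.152715)  Y=(0.293829, 0.185209)  product (0.121450, 0.013853)
  m=+5: Y*=(-0.151032, -0.034462)  Y=(0.003363, -0.000278)  product (-0.000517, -0.000074)
  m=+6: Y*=(-0.181373, -0.227398)  Y=(-0.286782, 0.255184)  product (0.110043, 0.018930)
  m=+7: Y*=(0.000041, 0.451825)  Y=(-0.083574, 0.414754)  product (-0.187400, -0.037744)
  m=+8: Y*=(0.167114, -0.209600)  Y=(0.091552, 0.191503)  product (0.055439, 0.012814)
Σ over m = (0.412020, 0.000000); ×(4π/17) → (0.304564, 0.000000). Real part: 0.304564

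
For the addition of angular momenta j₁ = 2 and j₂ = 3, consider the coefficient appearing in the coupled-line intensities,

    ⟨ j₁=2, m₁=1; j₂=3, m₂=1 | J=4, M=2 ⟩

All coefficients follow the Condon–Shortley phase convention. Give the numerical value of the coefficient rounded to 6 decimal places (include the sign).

j₁+j₂−J=1  J+j₁−j₂=3  J−j₁+j₂=5  j₁+j₂+J+1=10
(j₁±m₁, j₂±m₂, J±M) = (3,1,4,2,6,2)
P² = 5184/7
sum k=0..1:
  [0] +1/48 = 1/48
  [1] −1/72 = -1/72
S = 1/144
C² = P²·S² = 1/28 ; C = +0.188982

+0.188982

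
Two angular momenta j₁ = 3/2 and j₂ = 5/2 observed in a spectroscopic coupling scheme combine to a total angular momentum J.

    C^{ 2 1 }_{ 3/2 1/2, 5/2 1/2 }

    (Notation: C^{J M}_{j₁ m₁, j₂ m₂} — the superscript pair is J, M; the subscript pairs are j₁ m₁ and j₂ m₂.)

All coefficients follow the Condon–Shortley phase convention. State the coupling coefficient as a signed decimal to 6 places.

j₁+j₂−J=2  J+j₁−j₂=1  J−j₁+j₂=3  j₁+j₂+J+1=7
(j₁±m₁, j₂±m₂, J±M) = (2,1,3,2,3,1)
P² = 12/7
sum k=0..1:
  [0] +1/12 = 1/12
  [1] −1/2 = -1/2
S = -5/12
C² = P²·S² = 25/84 ; C = -0.545545

-0.545545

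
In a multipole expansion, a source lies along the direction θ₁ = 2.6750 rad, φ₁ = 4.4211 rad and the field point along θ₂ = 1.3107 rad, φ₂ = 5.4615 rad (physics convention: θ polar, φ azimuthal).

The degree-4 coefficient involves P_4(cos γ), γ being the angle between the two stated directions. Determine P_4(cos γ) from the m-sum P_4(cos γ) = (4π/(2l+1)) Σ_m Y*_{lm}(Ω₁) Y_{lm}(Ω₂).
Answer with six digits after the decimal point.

Summing Y*_{l m}(θ₁,φ₁)·Y_{l m}(θ₂,φ₂) over m ∈ [−4, 4]; prefactor 4π/(2·4+1) = 1.396263:
  [-4]  conj(Y_{4,-4})(Ω₁) = 0.00715 - 0.01665j ; Y_{4,-4}(Ω₂) = -0.38187 - 0.05582j ; Δ = -0.00366 + 0.00596j
  [-3]  conj(Y_{4,-3})(Ω₁) = -0.07803 - 0.06532j ; Y_{4,-3}(Ω₂) = -0.22651 + 0.18188j ; Δ = 0.02956 + 0.00060j
  [-2]  conj(Y_{4,-2})(Ω₁) = -0.25910 + 0.17071j ; Y_{4,-2}(Ω₂) = 0.01216 - 0.16733j ; Δ = 0.02541 + 0.04543j
  [-1]  conj(Y_{4,-1})(Ω₁) = 0.14102 + 0.47035j ; Y_{4,-1}(Ω₂) = -0.20313 - 0.21843j ; Δ = 0.07410 - 0.12635j
  [+0]  conj(Y_{4,0})(Ω₁) = 0.14163 + 0.00000j ; Y_{4,0}(Ω₂) = 0.12366 + 0.00000j ; Δ = 0.01751 + 0.00000j
  [+1]  conj(Y_{4,1})(Ω₁) = -0.14102 + 0.47035j ; Y_{4,1}(Ω₂) = 0.20313 - 0.21843j ; Δ = 0.07410 + 0.12635j
  [+2]  conj(Y_{4,2})(Ω₁) = -0.25910 - 0.17071j ; Y_{4,2}(Ω₂) = 0.01216 + 0.16733j ; Δ = 0.02541 - 0.04543j
  [+3]  conj(Y_{4,3})(Ω₁) = 0.07803 - 0.06532j ; Y_{4,3}(Ω₂) = 0.22651 + 0.18188j ; Δ = 0.02956 - 0.00060j
  [+4]  conj(Y_{4,4})(Ω₁) = 0.00715 + 0.01665j ; Y_{4,4}(Ω₂) = -0.38187 + 0.05582j ; Δ = -0.00366 - 0.00596j
Accumulated sum 0.26832 + 0.00000j; after 4π/(2l+1) scaling, 0.37464 + 0.00000j ⇒ P_4 = 0.374642

0.374642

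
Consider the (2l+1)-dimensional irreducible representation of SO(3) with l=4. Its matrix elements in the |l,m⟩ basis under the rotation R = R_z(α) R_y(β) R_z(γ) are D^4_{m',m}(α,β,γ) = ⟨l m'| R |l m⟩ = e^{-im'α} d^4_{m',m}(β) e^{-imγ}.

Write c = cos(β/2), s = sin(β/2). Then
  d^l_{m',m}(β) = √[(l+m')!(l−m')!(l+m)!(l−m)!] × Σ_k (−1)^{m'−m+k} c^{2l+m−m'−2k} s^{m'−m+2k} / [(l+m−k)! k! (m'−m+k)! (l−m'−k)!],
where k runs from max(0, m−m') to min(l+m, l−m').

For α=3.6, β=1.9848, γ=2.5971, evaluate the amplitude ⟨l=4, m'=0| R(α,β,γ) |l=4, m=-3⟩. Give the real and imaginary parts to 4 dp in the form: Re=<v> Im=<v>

Re=0.0286 Im=0.4557

D^4_{0,-3}(3.6000,1.9848,2.5971) = e^{-i·0·3.6000}·d^4_{0,-3}(1.9848)·e^{-i·-3·2.5971}. Compute d first:
c=cos(1.984800/2)=0.546682, s=sin(1.984800/2)=0.837340; N=√[24·24·1·5040]=1703.830978
The bounds max(0,m−m')=0 and min(l+m,l−m')=1 give 2 terms
  k=0: (−1)^3·1703.8310/(144)·0.5467^5·0.8373^3 = -0.339190
  k=1: (−1)^4·1703.8310/(144)·0.5467^3·0.8373^5 = +0.795753
d^4_{0,-3}(1.9848) = -0.339190 +0.795753 = +0.456563
D = (+1.000000+0.000000i)·(+0.456563)·(+0.062641+0.998036i) = +0.028599+0.455666i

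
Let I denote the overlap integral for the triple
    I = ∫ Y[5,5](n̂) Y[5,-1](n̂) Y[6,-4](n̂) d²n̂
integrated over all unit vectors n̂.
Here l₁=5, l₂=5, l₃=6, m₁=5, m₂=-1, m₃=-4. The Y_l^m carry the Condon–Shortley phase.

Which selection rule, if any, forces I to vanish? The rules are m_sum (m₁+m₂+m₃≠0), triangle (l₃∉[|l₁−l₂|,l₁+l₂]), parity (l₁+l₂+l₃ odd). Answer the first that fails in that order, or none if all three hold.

azimuthal sum: 5 − 1 − 4 = 0  ✓
0 ≤ 6 ≤ 10 (triangle on l)  ✓
L = 5 + 5 + 6 = 16 (even)  ✓

none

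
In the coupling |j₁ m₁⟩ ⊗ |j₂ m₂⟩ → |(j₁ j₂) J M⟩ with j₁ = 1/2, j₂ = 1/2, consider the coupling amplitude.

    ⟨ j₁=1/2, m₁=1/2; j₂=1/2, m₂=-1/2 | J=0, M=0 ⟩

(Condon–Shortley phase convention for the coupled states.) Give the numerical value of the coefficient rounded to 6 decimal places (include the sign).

+√(1/2) ≈ +0.707107

triangle: 1!·0!·0!/2! = 1/2
(j±m)!: 1!·0!·0!·1!·0!·0! = 1
prefactor² = (2J+1)·Δ·N² = 1/2
  k=0: +1/(0!·1!·0!·0!·0!·0!) = 1
Σ = 1  ⇒  CG² = 1/2·1² = 1/2
CG = +√(1/2) = +0.707107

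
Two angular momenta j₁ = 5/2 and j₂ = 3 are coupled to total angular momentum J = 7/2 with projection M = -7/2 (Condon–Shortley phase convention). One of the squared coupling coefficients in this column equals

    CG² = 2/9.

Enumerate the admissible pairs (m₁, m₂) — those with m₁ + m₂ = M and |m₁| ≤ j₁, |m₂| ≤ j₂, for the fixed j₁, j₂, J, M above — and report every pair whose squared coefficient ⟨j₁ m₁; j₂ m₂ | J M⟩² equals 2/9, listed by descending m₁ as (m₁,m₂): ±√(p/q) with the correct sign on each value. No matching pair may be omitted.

Admissible pairs with m₁+m₂ = M = -7/2: (-5/2,-1), (-3/2,-2), (-1/2,-3)
  (m₁,m₂)=(-1/2,-3): CG² = 1/3, CG = +√(1/3)
  (m₁,m₂)=(-3/2,-2): CG² = 4/9, CG = −√(4/9)
  (m₁,m₂)=(-5/2,-1): CG² = 2/9, CG = +√(2/9)   ← matches the target
Pairs with CG² = 2/9: (-5/2,-1): +√(2/9)

(-5/2,-1): +√(2/9)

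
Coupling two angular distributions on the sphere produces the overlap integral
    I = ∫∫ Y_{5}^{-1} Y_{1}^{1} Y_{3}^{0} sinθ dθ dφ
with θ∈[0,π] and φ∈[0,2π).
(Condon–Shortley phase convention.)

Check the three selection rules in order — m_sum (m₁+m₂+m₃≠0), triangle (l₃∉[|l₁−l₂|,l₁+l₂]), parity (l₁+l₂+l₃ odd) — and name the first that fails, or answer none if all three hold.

azimuthal sum: -1 + 1 + 0 = 0  ✓
l₃ must lie in [4,6]; have l₃=3  ✗
L = 5 + 1 + 3 = 9 (odd)

triangle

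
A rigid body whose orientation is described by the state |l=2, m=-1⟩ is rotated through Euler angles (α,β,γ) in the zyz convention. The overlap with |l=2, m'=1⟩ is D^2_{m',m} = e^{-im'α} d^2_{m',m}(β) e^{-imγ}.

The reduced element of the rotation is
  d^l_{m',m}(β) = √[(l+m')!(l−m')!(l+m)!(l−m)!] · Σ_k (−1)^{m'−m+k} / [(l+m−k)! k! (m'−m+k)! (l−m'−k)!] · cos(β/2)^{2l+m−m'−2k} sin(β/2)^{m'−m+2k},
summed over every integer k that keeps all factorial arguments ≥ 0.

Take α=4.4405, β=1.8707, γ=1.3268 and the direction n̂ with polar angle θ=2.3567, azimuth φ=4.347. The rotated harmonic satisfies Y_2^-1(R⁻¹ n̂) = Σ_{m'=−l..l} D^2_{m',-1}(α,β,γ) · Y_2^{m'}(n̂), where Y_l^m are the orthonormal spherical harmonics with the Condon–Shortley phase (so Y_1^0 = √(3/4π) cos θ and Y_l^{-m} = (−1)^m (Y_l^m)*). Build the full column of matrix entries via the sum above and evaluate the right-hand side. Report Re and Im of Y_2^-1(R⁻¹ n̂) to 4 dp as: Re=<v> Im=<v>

Re=0.0334 Im=0.3200

Need the full column D^2_{m',-1} for m'=−2..2 at α=4.4405, β=1.8707, γ=1.3268.
cos(β/2)=0.593537, sin(β/2)=0.804807
d^2_{-2,-1}: single k=1 term ⇒ +0.336562;  D = -0.238550-0.237419i
d^2_{-1,-1}: k∈[0..1] ⇒ +0.124105 -0.684542 = -0.560436;  D = -0.487499+0.276466i
d^2_{0,-1}: k∈[0..1] ⇒ -0.412202 +0.757876 = +0.345674;  D = +0.083509+0.335435i
d^2_{1,-1}: k∈[0..1] ⇒ +0.684542 -0.419534 = +0.265008;  D = -0.264905-0.007391i
d^2_{2,-1}: single k=0 term ⇒ -0.618803;  D = -0.182740+0.591205i
Y_2^{m'}(θ=2.3567,φ=4.347) and Σ D·Y over m':
  (-0.2385-0.2374i)·(-0.1437-0.1288i)  (-0.4875+0.2765i)·(+0.1380-0.3608i)  (+0.0835+0.3354i)·(+0.1582+0.0000i)  (-0.2649-0.0074i)·(-0.1380-0.3608i)  (-0.1827+0.5912i)·(-0.1437+0.1288i)
Y_2^-1(R⁻¹ n̂) = +0.033381+0.320040i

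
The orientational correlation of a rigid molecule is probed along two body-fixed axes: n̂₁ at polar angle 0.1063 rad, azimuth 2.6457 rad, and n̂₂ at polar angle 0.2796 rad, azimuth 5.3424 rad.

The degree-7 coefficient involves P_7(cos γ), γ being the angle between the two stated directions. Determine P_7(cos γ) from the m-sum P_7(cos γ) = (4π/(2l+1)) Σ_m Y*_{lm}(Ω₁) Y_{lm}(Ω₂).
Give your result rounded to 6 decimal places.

-0.203191

Summing Y*_{l m}(θ₁,φ₁)·Y_{l m}(θ₂,φ₂) over m ∈ [−7, 7]; prefactor 4π/(2·7+1) = 0.837758:
  m=-7: Y*=+0.000000-0.000000i  Y=+0.000058+0.000018i  product +0.000000-0.000000i
  m=-6: Y*=-0.000003-0.000000i  Y=+0.000638-0.000473i  product -0.000000+0.000000i
  m=-5: Y*=+0.000046+0.000036i  Y=-0.000055-0.006466i  product +0.000000-0.000000i
  m=-4: Y*=-0.000366-0.000835i  Y=-0.029968-0.021465i  product -0.000007+0.000033i
  m=-3: Y*=-0.000851+0.010211i  Y=-0.141463+0.046760i  product -0.000357-0.001484i
  m=-2: Y*=+0.044119-0.067485i  Y=-0.124071+0.386296i  product +0.020595+0.025416i
  m=-1: Y*=-0.353092+0.191016i  Y=+0.368710+0.505683i  product -0.226782-0.108123i
  m=+0: Y*=+0.926351-0.000000i  Y=+0.184120+0.000000i  product +0.170560+0.000000i
  m=+1: Y*=+0.353092+0.191016i  Y=-0.368710+0.505683i  product -0.226782+0.108123i
  m=+2: Y*=+0.044119+0.067485i  Y=-0.124071-0.386296i  product +0.020595-0.025416i
  m=+3: Y*=+0.000851+0.010211i  Y=+0.141463+0.046760i  product -0.000357+0.001484i
  m=+4: Y*=-0.000366+0.000835i  Y=-0.029968+0.021465i  product -0.000007-0.000033i
  m=+5: Y*=-0.000046+0.000036i  Y=+0.000055-0.006466i  product +0.000000+0.000000i
  m=+6: Y*=-0.000003+0.000000i  Y=+0.000638+0.000473i  product -0.000000-0.000000i
  m=+7: Y*=-0.000000-0.000000i  Y=-0.000058+0.000018i  product +0.000000+0.000000i
Σ over m = -0.242542+0.000000i; ×(4π/15) → -0.203191+0.000000i. Real part: -0.203191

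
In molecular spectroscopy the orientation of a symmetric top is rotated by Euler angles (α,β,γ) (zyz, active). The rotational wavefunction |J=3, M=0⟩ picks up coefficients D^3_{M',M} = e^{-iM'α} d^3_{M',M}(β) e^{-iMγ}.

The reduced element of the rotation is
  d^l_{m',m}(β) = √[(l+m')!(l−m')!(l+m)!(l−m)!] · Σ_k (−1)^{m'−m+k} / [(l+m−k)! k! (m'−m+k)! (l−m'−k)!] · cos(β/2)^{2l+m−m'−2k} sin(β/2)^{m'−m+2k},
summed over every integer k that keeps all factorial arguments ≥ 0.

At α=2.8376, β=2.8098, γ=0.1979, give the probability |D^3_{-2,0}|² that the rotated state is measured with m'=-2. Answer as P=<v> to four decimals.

P=0.0189

Split into d^3_{-2,0}(β=2.8098) × two z-phases.
Half-angle: c=0.165136, s=0.986271. N=√(1·120·6·6)=65.726707
The bounds max(0,m−m')=2 and min(l+m,l−m')=3 give 2 terms
  k=2: (−1)^0·65.7267/(12)·0.1651^4·0.9863^2 = +0.003962
  k=3: (−1)^1·65.7267/(12)·0.1651^2·0.9863^4 = -0.141329
d^3_{-2,0}(2.8098) = +0.003962 -0.141329 = -0.137367
|D^3_{-2,0}|² = |d^3_{-2,0}(β)|² = (-0.137367)² = 0.018870 (the z-rotation phases have unit modulus)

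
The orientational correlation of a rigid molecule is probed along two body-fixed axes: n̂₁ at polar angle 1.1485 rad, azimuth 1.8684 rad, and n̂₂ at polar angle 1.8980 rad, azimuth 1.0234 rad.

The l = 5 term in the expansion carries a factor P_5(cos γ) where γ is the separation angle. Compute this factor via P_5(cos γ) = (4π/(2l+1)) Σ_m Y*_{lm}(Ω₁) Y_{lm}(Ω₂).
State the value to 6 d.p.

0.206772

Summing Y*_{l m}(θ₁,φ₁)·Y_{l m}(θ₂,φ₂) over m ∈ [−5, 5]; prefactor 4π/(2·5+1) = 1.142397:
  [-5]  conj(Y_{5,-5})(Ω₁) = (-0.292068, 0.024232) ; Y_{5,-5}(Ω₂) = (0.139119, 0.324864) ; Δ = (-0.048504, -0.091511)
  [-4]  conj(Y_{5,-4})(Ω₁) = (0.154609, 0.386662) ; Y_{5,-4}(Ω₂) = (0.220012, -0.308970) ; Δ = (0.153482, 0.037301)
  [-3]  conj(Y_{5,-3})(Ω₁) = (0.104661, -0.084287) ; Y_{5,-3}(Ω₂) = (0.020610, 0.001474) ; Δ = (0.002281, -0.001583)
  [-2]  conj(Y_{5,-2})(Ω₁) = (0.237384, 0.160738) ; Y_{5,-2}(Ω₂) = (-0.154456, -0.299600) ; Δ = (0.011492, -0.095947)
  [-1]  conj(Y_{5,-1})(Ω₁) = (0.065035, -0.212039) ; Y_{5,-1}(Ω₂) = (-0.035054, 0.057510) ; Δ = (0.009915, 0.011173)
  [+0]  conj(Y_{5,0})(Ω₁) = (0.240574, -0.000000) ; Y_{5,0}(Ω₂) = (-0.317295, 0.000000) ; Δ = (-0.076333, 0.000000)
  [+1]  conj(Y_{5,1})(Ω₁) = (-0.065035, -0.212039) ; Y_{5,1}(Ω₂) = (0.035054, 0.057510) ; Δ = (0.009915, -0.011173)
  [+2]  conj(Y_{5,2})(Ω₁) = (0.237384, -0.160738) ; Y_{5,2}(Ω₂) = (-0.154456, 0.299600) ; Δ = (0.011492, 0.095947)
  [+3]  conj(Y_{5,3})(Ω₁) = (-0.104661, -0.084287) ; Y_{5,3}(Ω₂) = (-0.020610, 0.001474) ; Δ = (0.002281, 0.001583)
  [+4]  conj(Y_{5,4})(Ω₁) = (0.154609, -0.386662) ; Y_{5,4}(Ω₂) = (0.220012, 0.308970) ; Δ = (0.153482, -0.037301)
  [+5]  conj(Y_{5,5})(Ω₁) = (0.292068, 0.024232) ; Y_{5,5}(Ω₂) = (-0.139119, 0.324864) ; Δ = (-0.048504, 0.091511)
Accumulated sum (0.180998, 0.000000); after 4π/(2l+1) scaling, (0.206772, 0.000000) ⇒ P_5 = 0.206772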